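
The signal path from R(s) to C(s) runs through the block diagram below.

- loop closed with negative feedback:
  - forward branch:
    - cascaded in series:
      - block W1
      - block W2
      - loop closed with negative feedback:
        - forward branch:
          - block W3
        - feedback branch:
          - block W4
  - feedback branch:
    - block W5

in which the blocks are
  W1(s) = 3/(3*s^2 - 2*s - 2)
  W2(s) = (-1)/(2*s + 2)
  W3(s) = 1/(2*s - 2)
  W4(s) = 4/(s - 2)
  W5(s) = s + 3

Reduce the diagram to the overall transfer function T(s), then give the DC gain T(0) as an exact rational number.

Reducing step by step:

Step 1 - apply the feedback formula to W3, W4; result (s - 2)/(2*s^2 - 6*s + 8)
Step 2 - multiply W1, W2, [W3/(1+W3*W4)] (series); result (6 - 3*s)/(12*s^5 - 32*s^4 + 20*s^3 + 56*s^2 - 40*s - 32)
Step 3 - feedback reduction of (W1*W2*[W3/(1+W3*W4)]), W5; result (6 - 3*s)/(12*s^5 - 32*s^4 + 20*s^3 + 53*s^2 - 43*s - 14)
That last expression is T(s); at s = 0 only the constant terms survive, so T(0) = 6/(-14) = -3/7.

Answer: -3/7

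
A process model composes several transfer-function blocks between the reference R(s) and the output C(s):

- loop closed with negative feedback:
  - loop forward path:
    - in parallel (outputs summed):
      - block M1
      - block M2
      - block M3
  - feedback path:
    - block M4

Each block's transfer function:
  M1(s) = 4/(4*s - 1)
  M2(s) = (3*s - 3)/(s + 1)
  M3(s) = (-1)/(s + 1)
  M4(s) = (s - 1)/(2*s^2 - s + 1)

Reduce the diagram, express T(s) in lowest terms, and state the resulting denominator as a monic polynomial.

(1) reduce the parallel group M1, M2, M3: (12*s^2 - 15*s + 8)/(4*s^2 + 3*s - 1)
(2) feedback reduction of (M1+M2+M3), M4: (24*s^4 - 42*s^3 + 43*s^2 - 23*s + 8)/(8*s^4 + 14*s^3 - 28*s^2 + 27*s - 9)
That last expression is T(s), already simplified. Scaling its denominator by 1/8 (the reciprocal of the leading coefficient) yields the monic denominator.

Therefore the answer is s^4 + 7*s^3/4 - 7*s^2/2 + 27*s/8 - 9/8.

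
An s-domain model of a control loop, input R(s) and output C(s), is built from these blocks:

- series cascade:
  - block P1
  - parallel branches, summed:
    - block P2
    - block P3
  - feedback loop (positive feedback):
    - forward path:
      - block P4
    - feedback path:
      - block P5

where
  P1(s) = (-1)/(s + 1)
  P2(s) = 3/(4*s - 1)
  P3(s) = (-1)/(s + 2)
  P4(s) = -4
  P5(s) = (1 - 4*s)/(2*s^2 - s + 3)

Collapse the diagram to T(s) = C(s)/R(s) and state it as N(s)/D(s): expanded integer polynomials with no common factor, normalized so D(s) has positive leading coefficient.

First reduce the diagram to T(s).

Step 1 - reduce the parallel group P2, P3: (7 - s)/(4*s^2 + 7*s - 2)
Step 2 - apply the feedback formula to P4, P5: (-8*s^2 + 4*s - 12)/(2*s^2 - 17*s + 7)
Step 3 - cascade P1, (P2+P3), [P4/(1-P4*P5)], which is the overall transfer function T(s) = C(s)/R(s) in lowest terms

Answer: (-8*s^3 + 60*s^2 - 40*s + 84)/(8*s^5 - 46*s^4 - 149*s^3 - 12*s^2 + 69*s - 14)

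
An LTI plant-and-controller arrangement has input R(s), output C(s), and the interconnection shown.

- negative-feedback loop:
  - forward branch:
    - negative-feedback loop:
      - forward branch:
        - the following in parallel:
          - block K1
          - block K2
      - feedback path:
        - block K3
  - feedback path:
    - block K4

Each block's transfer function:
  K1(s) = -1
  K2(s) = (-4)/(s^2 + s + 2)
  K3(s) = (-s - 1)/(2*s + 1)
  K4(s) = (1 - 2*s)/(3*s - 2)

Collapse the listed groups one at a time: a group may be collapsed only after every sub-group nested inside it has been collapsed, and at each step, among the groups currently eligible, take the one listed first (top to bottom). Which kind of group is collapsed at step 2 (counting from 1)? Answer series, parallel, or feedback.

Step 1: add K1, K2 (parallel)
Step 2: collapse the loop ((K1+K2) forward, K3 return)
Step 3: apply the feedback formula to [(K1+K2)/(1+(K1+K2)*K3)], K4
Step 2: feedback.

Final answer: feedback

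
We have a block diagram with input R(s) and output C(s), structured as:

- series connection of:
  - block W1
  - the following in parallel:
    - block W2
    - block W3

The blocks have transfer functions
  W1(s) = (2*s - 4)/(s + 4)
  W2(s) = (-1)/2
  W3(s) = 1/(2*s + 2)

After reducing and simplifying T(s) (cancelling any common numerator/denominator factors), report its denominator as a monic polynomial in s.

Step 1. reduce the parallel group W2, W3, giving (-s)/(2*s + 2)
Step 2. combine W1, (W2+W3) in series, giving (-s^2 + 2*s)/(s^2 + 5*s + 4)
Step 2 gives the fully reduced T(s), with no common factor left to cancel. The denominator is already monic (leading coefficient 1).

Answer: s^2 + 5*s + 4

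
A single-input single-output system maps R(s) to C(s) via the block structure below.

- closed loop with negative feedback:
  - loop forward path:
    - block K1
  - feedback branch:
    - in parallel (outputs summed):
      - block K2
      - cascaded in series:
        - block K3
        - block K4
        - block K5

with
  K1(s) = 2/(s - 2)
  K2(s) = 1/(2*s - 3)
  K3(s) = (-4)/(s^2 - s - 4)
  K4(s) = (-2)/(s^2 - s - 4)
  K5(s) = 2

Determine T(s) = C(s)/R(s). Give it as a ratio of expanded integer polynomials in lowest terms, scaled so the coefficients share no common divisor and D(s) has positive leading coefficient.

1. combine K3, K4, K5 in series: 16/(s^4 - 2*s^3 - 7*s^2 + 8*s + 16)
2. combine K2, (K3*K4*K5) in parallel: (s^4 - 2*s^3 - 7*s^2 + 40*s - 32)/(2*s^5 - 7*s^4 - 8*s^3 + 37*s^2 + 8*s - 48)
3. collapse the loop (K1 forward, (K2+(K3*K4*K5)) return) - this is the overall T(s), already in the required normalized form

Therefore the answer is (4*s^5 - 14*s^4 - 16*s^3 + 74*s^2 + 16*s - 96)/(2*s^6 - 11*s^5 + 8*s^4 + 49*s^3 - 80*s^2 + 16*s + 32).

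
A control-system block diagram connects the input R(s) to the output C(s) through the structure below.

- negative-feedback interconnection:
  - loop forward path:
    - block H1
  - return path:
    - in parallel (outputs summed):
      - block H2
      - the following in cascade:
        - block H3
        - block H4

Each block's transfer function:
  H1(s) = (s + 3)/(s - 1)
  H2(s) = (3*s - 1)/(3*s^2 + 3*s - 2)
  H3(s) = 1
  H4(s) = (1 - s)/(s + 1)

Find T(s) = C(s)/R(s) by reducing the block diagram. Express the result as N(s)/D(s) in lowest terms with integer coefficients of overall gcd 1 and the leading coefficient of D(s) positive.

Step 1. combine H3, H4 in series -> (1 - s)/(s + 1)
Step 2. combine H2, (H3*H4) in parallel -> (-3*s^3 + 3*s^2 + 7*s - 3)/(3*s^3 + 6*s^2 + s - 2)
Step 3. apply the feedback formula to H1, (H2+(H3*H4)): this yields T(s), and no further normalization is needed

Hence the answer: (-3*s^4 - 15*s^3 - 19*s^2 - s + 6)/(3*s^3 - 11*s^2 - 15*s + 7)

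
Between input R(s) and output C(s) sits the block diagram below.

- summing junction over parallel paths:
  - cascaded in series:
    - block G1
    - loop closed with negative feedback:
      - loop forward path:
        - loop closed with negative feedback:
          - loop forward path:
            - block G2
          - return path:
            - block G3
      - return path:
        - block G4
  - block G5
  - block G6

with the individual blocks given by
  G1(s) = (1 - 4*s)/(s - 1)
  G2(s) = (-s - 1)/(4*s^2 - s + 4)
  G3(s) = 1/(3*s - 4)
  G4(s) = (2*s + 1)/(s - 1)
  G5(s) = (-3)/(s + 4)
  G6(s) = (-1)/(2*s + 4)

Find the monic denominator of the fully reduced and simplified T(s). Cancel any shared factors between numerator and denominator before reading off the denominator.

Reducing step by step:

(1) feedback reduction of G2, G3 -> (-3*s^2 + s + 4)/(12*s^3 - 19*s^2 + 15*s - 17)
(2) apply the feedback formula to [G2/(1+G2*G3)], G4 -> (-3*s^3 + 4*s^2 + 3*s - 4)/(12*s^4 - 37*s^3 + 33*s^2 - 23*s + 21)
(3) cascade G1, [[G2/(1+G2*G3)]/(1+[G2/(1+G2*G3)]*G4)] -> (12*s^3 - 7*s^2 - 15*s + 4)/(12*s^4 - 37*s^3 + 33*s^2 - 23*s + 21)
(4) reduce the parallel group (G1*[[G2/(1+G2*G3)]/(1+[G2/(1+G2*G3)]*G4)]), G5, G6 -> (-60*s^5 + 197*s^4 + 439*s^3 - 651*s^2 + 29*s - 272)/(24*s^6 + 70*s^5 - 186*s^4 - 242*s^3 + 294*s^2 - 116*s + 336)
That last expression is T(s), already simplified. Scaling its denominator by 1/24 (the reciprocal of the leading coefficient) yields the monic denominator.

Answer: s^6 + 35*s^5/12 - 31*s^4/4 - 121*s^3/12 + 49*s^2/4 - 29*s/6 + 14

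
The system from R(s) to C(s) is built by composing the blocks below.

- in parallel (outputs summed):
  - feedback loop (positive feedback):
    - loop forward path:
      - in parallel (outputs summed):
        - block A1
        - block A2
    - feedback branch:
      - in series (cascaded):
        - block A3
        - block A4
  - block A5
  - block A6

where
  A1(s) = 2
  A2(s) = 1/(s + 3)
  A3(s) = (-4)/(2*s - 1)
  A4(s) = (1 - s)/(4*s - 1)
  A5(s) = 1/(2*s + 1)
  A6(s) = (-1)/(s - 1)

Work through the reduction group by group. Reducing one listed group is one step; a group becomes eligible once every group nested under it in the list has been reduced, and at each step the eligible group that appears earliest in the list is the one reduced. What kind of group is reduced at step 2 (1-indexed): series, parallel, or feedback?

(1) parallel reduction of A1, A2
(2) multiply A3, A4 (series)
(3) close the feedback loop around (A1+A2), (A3*A4)
(4) reduce the parallel group [(A1+A2)/(1-(A1+A2)*(A3*A4))], A5, A6
The group at step 2 is a series group.

Final answer: series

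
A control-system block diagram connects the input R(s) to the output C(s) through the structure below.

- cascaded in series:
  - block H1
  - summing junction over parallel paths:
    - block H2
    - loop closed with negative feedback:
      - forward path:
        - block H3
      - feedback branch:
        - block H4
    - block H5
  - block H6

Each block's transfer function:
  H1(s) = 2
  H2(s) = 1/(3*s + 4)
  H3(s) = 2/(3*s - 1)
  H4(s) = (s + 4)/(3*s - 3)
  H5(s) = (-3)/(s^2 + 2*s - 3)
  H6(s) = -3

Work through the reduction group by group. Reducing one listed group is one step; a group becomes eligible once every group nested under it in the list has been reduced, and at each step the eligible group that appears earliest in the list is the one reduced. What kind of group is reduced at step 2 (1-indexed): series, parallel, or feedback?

Answer: parallel

Working:
Step 1. reduce the feedback loop with forward H3 and return H4
Step 2. parallel reduction of H2, [H3/(1+H3*H4)], H5
Step 3. series reduction of H1, (H2+[H3/(1+H3*H4)]+H5), H6
Step 2 collapses a parallel group.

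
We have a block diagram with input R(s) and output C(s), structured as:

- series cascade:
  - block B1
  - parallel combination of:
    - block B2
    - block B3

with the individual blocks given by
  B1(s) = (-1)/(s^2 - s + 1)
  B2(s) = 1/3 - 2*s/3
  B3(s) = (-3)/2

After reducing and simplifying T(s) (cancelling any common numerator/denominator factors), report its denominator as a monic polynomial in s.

(1) combine B2, B3 in parallel gives -2*s/3 - 7/6
(2) reduce the series chain B1, (B2+B3) gives (4*s + 7)/(6*s^2 - 6*s + 6)
The result of step 2 is T(s) in lowest terms. Its denominator has leading coefficient 6; dividing the denominator through by 6 makes it monic.

Therefore the answer is s^2 - s + 1.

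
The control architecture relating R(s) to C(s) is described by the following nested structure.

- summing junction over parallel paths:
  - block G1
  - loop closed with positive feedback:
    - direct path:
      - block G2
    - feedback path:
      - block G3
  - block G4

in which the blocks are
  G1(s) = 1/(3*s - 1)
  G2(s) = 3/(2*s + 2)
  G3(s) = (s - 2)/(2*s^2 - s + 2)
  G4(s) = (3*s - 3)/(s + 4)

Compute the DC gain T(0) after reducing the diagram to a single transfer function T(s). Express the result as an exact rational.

First reduce the diagram to T(s).

Step 1 - feedback reduction of G2, G3, giving (6*s^2 - 3*s + 6)/(4*s^3 + 2*s^2 - s + 10)
Step 2 - sum the parallel branches G1, [G2/(1-G2*G3)], G4, giving (36*s^5 - 8*s^4 + 54*s^3 + 76*s^2 - 39*s + 46)/(12*s^5 + 50*s^4 + 3*s^3 + 11*s^2 + 114*s - 40)
The step-2 result is T(s). Setting s = 0: T(0) = 46/(-40) = -23/20.

Answer: -23/20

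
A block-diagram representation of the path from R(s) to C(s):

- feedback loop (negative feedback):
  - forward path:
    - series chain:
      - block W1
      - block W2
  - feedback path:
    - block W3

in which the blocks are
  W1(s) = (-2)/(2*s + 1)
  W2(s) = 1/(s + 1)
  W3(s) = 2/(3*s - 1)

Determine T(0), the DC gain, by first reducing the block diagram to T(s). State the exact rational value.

The answer is -2/5.

Reasoning:
1. multiply W1, W2 (series): (-2)/(2*s^2 + 3*s + 1)
2. collapse the loop ((W1*W2) forward, W3 return): (2 - 6*s)/(6*s^3 + 7*s^2 - 5)
Step 2 gives the overall T(s). Then T(0) = 2/(-5) = -2/5.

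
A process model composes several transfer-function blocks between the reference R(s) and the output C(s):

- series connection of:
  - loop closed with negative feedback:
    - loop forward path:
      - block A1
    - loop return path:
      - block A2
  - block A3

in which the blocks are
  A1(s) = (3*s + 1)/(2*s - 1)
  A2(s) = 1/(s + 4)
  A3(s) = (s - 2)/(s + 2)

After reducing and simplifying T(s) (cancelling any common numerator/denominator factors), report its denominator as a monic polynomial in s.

Answer: s^3 + 7*s^2 + 17*s/2 - 3

Working:
Step 1 - close the feedback loop around A1, A2; result (3*s^2 + 13*s + 4)/(2*s^2 + 10*s - 3)
Step 2 - reduce the series chain [A1/(1+A1*A2)], A3; result (3*s^3 + 7*s^2 - 22*s - 8)/(2*s^3 + 14*s^2 + 17*s - 6)
That last expression is T(s), already simplified. Scaling its denominator by 1/2 (the reciprocal of the leading coefficient) yields the monic denominator.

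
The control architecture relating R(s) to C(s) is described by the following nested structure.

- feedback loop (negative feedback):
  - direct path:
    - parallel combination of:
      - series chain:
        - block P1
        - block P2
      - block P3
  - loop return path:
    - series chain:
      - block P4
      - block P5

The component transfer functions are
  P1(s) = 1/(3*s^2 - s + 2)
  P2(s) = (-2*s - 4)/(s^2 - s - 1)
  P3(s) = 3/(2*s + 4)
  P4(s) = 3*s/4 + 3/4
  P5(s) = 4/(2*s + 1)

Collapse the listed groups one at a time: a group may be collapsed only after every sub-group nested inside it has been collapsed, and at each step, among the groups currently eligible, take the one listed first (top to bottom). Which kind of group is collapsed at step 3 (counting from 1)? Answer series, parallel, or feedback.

Reducing step by step:

Step 1. series reduction of P1, P2
Step 2. combine (P1*P2), P3 in parallel
Step 3. multiply P4, P5 (series)
Step 4. reduce the feedback loop with forward ((P1*P2)+P3) and return (P4*P5)
Step 3 collapses a series group.

Answer: series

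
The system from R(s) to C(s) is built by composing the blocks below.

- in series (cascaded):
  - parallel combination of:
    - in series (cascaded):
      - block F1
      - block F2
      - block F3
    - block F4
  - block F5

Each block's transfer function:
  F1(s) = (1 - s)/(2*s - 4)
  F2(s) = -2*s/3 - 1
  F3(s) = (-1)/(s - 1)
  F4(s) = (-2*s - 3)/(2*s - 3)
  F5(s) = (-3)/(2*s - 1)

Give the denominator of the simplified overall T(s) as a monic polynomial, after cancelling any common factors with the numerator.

First reduce the diagram to T(s).

[1] cascade F1, F2, F3: (-2*s - 3)/(6*s - 12)
[2] parallel reduction of (F1*F2*F3), F4: (-16*s^2 + 6*s + 45)/(12*s^2 - 42*s + 36)
[3] reduce the series chain ((F1*F2*F3)+F4), F5: (16*s^2 - 6*s - 45)/(8*s^3 - 32*s^2 + 38*s - 12)
T(s) is the step-3 result (common factors already cancelled). Leading coefficient of the denominator: 8. Divide through by 8 for the monic polynomial.

Answer: s^3 - 4*s^2 + 19*s/4 - 3/2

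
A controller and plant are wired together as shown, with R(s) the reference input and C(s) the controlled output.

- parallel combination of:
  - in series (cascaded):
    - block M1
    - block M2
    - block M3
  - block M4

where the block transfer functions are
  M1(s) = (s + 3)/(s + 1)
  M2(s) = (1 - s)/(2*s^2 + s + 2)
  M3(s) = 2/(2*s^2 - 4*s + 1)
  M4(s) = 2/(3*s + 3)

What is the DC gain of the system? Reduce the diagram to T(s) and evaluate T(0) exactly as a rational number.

Reducing step by step:

Step 1 - multiply M1, M2, M3 (series) gives (-2*s^2 - 4*s + 6)/(4*s^5 - 2*s^4 - 4*s^3 - 5*s^2 - 5*s + 2)
Step 2 - reduce the parallel group (M1*M2*M3), M4 gives (8*s^4 - 12*s^3 - 2*s^2 - 26*s + 22)/(12*s^5 - 6*s^4 - 12*s^3 - 15*s^2 - 15*s + 6)
DC gain: substitute s = 0 into T(s) from step 2: T(0) = 22/6 = 11/3.

Answer: 11/3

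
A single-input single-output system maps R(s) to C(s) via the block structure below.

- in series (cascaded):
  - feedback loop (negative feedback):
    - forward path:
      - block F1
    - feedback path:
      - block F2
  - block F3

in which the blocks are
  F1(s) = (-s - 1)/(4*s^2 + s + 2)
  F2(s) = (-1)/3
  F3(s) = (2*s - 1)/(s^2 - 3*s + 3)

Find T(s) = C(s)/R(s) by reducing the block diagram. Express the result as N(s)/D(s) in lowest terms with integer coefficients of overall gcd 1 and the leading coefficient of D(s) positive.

Step 1 - reduce the feedback loop with forward F1 and return F2 = (-3*s - 3)/(12*s^2 + 4*s + 7)
Step 2 - cascade [F1/(1+F1*F2)], F3, giving the overall T(s)

Therefore the answer is (-6*s^2 - 3*s + 3)/(12*s^4 - 32*s^3 + 31*s^2 - 9*s + 21).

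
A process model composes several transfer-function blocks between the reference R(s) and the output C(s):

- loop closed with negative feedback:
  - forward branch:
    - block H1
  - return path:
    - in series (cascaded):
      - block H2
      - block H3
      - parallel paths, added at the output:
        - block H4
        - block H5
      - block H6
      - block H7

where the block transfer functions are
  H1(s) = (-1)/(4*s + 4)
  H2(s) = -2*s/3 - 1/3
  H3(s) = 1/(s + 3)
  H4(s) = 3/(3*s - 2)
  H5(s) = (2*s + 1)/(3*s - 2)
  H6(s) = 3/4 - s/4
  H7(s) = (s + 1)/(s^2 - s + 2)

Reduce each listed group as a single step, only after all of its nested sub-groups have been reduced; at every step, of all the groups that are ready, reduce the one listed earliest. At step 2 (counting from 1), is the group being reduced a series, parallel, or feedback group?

1. add H4, H5 (parallel)
2. cascade H2, H3, (H4+H5), H6, H7
3. collapse the loop (H1 forward, (H2*H3*(H4+H5)*H6*H7) return)
So the answer for step 2 is series.

Final answer: series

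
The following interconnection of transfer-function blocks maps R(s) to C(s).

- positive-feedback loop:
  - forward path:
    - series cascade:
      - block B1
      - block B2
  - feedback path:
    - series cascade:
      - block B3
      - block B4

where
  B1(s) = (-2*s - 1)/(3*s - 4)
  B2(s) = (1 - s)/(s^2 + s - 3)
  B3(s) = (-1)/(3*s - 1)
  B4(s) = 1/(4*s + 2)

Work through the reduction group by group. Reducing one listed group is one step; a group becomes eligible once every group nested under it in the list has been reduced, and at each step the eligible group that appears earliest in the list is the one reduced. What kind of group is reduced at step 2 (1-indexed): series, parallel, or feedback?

(1) combine B1, B2 in series
(2) reduce the series chain B3, B4
(3) apply the feedback formula to (B1*B2), (B3*B4)
At step 2 the group reduced is series.

Hence the answer: series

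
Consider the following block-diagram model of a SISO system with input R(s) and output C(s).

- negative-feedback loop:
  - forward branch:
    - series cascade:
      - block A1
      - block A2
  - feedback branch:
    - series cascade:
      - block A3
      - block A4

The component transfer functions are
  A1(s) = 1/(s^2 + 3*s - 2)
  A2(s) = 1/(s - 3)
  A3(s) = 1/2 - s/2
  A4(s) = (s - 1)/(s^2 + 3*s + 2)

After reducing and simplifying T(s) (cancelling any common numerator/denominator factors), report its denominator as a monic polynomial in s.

First reduce the diagram to T(s).

Step 1: combine A1, A2 in series, giving 1/(s^3 - 11*s + 6)
Step 2: cascade A3, A4, giving (-s^2 + 2*s - 1)/(2*s^2 + 6*s + 4)
Step 3: feedback reduction of (A1*A2), (A3*A4), giving (2*s^2 + 6*s + 4)/(2*s^5 + 6*s^4 - 18*s^3 - 55*s^2 - 6*s + 23)
Step 3 gives the fully reduced T(s), with no common factor left to cancel. The denominator's leading coefficient is 2, so divide each of its coefficients by 2 to get the monic form.

Answer: s^5 + 3*s^4 - 9*s^3 - 55*s^2/2 - 3*s + 23/2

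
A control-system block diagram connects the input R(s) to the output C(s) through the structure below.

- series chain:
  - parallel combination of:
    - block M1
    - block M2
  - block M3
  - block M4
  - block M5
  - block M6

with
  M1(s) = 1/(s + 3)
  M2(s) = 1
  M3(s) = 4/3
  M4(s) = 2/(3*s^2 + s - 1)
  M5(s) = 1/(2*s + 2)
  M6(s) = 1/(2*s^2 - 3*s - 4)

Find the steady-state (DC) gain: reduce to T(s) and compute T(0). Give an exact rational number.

The answer is 4/9.

Reasoning:
Step 1. add M1, M2 (parallel); result (s + 4)/(s + 3)
Step 2. reduce the series chain (M1+M2), M3, M4, M5, M6; result (4*s + 16)/(18*s^6 + 51*s^5 - 81*s^4 - 270*s^3 - 153*s^2 + 39*s + 36)
Step 2 gives the overall T(s). Then T(0) = 16/36 = 4/9.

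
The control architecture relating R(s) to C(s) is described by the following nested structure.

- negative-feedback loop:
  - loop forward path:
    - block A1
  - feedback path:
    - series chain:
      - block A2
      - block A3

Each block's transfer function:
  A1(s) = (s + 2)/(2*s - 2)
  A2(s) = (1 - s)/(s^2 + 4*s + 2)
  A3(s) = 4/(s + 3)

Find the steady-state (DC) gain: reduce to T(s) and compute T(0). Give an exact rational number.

Reducing step by step:

(1) combine A2, A3 in series, giving (4 - 4*s)/(s^3 + 7*s^2 + 14*s + 6)
(2) collapse the loop (A1 forward, (A2*A3) return), giving (s^4 + 9*s^3 + 28*s^2 + 34*s + 12)/(2*s^4 + 12*s^3 + 10*s^2 - 20*s - 4)
Evaluating the step-2 result (the overall T(s)) at s = 0 gives T(0) = 12/(-4) = -3.

Answer: -3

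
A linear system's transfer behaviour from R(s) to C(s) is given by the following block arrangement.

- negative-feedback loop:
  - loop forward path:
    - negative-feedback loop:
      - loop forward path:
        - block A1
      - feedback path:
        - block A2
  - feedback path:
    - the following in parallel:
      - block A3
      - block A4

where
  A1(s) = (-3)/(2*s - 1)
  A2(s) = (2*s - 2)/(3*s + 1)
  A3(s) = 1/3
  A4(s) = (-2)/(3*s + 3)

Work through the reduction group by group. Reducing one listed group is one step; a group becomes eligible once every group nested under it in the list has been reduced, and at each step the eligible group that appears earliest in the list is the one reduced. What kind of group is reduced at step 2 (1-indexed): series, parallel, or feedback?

Answer: parallel

Working:
(1) feedback reduction of A1, A2
(2) reduce the parallel group A3, A4
(3) collapse the loop ([A1/(1+A1*A2)] forward, (A3+A4) return)
Step 2 collapses a parallel group.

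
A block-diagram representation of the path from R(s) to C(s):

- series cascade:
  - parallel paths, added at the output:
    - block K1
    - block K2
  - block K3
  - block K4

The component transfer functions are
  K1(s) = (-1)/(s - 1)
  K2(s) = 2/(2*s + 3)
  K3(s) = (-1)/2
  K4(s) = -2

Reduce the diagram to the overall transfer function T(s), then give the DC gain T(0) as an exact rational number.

Step 1: parallel reduction of K1, K2 = (-5)/(2*s^2 + s - 3)
Step 2: series reduction of (K1+K2), K3, K4 = (-5)/(2*s^2 + s - 3)
DC gain: substitute s = 0 into T(s) from step 2: T(0) = -5/(-3) = 5/3.

Therefore the answer is 5/3.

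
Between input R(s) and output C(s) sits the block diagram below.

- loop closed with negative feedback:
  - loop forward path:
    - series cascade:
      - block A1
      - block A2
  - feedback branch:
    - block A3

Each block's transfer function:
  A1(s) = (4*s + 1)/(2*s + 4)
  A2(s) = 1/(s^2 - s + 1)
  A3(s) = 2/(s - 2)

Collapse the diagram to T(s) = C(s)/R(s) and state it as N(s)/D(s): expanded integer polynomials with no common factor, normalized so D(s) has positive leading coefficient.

First reduce the diagram to T(s).

(1) reduce the series chain A1, A2 = (4*s + 1)/(2*s^3 + 2*s^2 - 2*s + 4)
(2) close the feedback loop around (A1*A2), A3; the result is T(s) itself (integer coefficients, no common factor, positive leading denominator coefficient)

Answer: (4*s^2 - 7*s - 2)/(2*s^4 - 2*s^3 - 6*s^2 + 16*s - 6)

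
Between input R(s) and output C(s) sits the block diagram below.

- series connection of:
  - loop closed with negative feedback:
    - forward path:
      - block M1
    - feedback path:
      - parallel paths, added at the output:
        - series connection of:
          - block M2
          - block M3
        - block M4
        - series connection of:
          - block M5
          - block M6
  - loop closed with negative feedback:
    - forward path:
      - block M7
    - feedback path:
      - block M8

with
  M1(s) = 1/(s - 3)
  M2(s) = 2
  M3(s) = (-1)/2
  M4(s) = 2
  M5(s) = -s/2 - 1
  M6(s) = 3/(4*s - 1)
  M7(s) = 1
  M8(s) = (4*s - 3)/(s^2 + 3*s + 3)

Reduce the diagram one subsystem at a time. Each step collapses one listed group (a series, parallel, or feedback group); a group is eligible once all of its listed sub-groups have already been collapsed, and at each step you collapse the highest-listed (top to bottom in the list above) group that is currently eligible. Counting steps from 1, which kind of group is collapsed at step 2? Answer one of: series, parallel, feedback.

Step 1 - reduce the series chain M2, M3
Step 2 - cascade M5, M6
Step 3 - parallel reduction of (M2*M3), M4, (M5*M6)
Step 4 - feedback reduction of M1, ((M2*M3)+M4+(M5*M6))
Step 5 - feedback reduction of M7, M8
Step 6 - cascade [M1/(1+M1*((M2*M3)+M4+(M5*M6)))], [M7/(1+M7*M8)]
Step 2 collapses a series group.

Final answer: series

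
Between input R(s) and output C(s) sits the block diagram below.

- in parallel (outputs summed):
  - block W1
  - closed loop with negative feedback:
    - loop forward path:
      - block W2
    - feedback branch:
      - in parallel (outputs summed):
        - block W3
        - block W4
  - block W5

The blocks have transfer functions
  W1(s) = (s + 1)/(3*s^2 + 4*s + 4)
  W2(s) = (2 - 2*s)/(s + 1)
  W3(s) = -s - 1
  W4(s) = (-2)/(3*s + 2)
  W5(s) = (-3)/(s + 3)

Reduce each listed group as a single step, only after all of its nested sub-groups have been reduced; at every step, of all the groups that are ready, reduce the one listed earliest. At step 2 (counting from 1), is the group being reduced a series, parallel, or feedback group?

Step 1 - combine W3, W4 in parallel
Step 2 - close the feedback loop around W2, (W3+W4)
Step 3 - combine W1, [W2/(1+W2*(W3+W4))], W5 in parallel
The group at step 2 is a feedback group.

Hence the answer: feedback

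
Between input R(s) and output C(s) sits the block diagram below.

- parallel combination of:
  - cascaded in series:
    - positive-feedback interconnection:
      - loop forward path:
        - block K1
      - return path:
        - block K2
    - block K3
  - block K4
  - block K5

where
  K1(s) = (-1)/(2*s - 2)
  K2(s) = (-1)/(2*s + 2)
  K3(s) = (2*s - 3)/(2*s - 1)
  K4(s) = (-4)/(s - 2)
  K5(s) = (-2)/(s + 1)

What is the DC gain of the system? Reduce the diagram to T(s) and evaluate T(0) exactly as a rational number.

Answer: 6/5

Working:
Step 1 - collapse the loop (K1 forward, K2 return), giving (-2*s - 2)/(4*s^2 - 5)
Step 2 - reduce the series chain [K1/(1-K1*K2)], K3, giving (-4*s^2 + 2*s + 6)/(8*s^3 - 4*s^2 - 10*s + 5)
Step 3 - sum the parallel branches ([K1/(1-K1*K2)]*K3), K4, K5, giving (-52*s^4 + 30*s^3 + 72*s^2 - 40*s - 12)/(8*s^5 - 12*s^4 - 22*s^3 + 23*s^2 + 15*s - 10)
DC gain: substitute s = 0 into T(s) from step 3: T(0) = -12/(-10) = 6/5.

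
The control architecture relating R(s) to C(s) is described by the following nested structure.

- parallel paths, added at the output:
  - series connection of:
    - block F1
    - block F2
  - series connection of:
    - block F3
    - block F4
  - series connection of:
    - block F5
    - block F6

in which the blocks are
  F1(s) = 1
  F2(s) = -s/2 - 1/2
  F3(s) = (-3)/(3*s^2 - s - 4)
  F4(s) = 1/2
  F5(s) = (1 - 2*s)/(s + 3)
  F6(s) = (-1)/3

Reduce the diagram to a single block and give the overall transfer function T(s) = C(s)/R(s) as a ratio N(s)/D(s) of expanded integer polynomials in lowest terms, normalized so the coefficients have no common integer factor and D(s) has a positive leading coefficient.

First reduce the diagram to T(s).

Step 1: combine F1, F2 in series, giving -s/2 - 1/2
Step 2: series reduction of F3, F4, giving (-3)/(6*s^2 - 2*s - 8)
Step 3: cascade F5, F6, giving (2*s - 1)/(3*s + 9)
Step 4: combine (F1*F2), (F3*F4), (F5*F6) in parallel, which is the overall transfer function T(s) = C(s)/R(s) in lowest terms

Answer: (-9*s^4 - 21*s^3 - 13*s^2 + 34*s + 17)/(18*s^3 + 48*s^2 - 42*s - 72)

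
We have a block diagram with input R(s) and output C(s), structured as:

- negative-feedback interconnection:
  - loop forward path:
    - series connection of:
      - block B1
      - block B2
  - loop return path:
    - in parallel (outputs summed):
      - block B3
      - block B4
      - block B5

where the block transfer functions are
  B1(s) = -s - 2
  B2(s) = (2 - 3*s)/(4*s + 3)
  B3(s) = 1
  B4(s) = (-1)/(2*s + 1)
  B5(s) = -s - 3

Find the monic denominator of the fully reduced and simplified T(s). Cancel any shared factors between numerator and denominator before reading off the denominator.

Step 1. reduce the series chain B1, B2 = (3*s^2 + 4*s - 4)/(4*s + 3)
Step 2. sum the parallel branches B3, B4, B5 = (-2*s^2 - 5*s - 3)/(2*s + 1)
Step 3. reduce the feedback loop with forward (B1*B2) and return (B3+B4+B5) = (-6*s^3 - 11*s^2 + 4*s + 4)/(6*s^4 + 23*s^3 + 13*s^2 - 18*s - 15)
Step 3 gives the fully reduced T(s), with no common factor left to cancel. The denominator's leading coefficient is 6, so divide each of its coefficients by 6 to get the monic form.

Answer: s^4 + 23*s^3/6 + 13*s^2/6 - 3*s - 5/2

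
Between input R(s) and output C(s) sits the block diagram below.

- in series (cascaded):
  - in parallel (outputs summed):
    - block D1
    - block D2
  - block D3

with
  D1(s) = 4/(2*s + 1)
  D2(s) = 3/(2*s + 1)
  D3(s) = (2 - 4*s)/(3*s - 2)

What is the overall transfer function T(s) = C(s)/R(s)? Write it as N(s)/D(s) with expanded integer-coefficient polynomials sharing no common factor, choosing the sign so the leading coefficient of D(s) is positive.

Reducing step by step:

1. add D1, D2 (parallel) -> 7/(2*s + 1)
2. series reduction of (D1+D2), D3 - this is the overall T(s), already in the required normalized form

Answer: (14 - 28*s)/(6*s^2 - s - 2)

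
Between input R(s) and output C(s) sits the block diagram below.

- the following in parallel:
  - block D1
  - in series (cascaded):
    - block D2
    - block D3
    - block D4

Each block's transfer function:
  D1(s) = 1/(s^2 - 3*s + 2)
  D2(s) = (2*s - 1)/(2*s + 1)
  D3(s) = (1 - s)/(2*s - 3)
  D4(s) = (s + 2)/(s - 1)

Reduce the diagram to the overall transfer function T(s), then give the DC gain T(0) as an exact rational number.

Step 1. reduce the series chain D2, D3, D4 = (-2*s^2 - 3*s + 2)/(4*s^2 - 4*s - 3)
Step 2. reduce the parallel group D1, (D2*D3*D4) = (-2*s^4 + 3*s^3 + 11*s^2 - 16*s + 1)/(4*s^4 - 16*s^3 + 17*s^2 + s - 6)
Evaluating the step-2 result (the overall T(s)) at s = 0 gives T(0) = 1/(-6) = -1/6.

Hence the answer: -1/6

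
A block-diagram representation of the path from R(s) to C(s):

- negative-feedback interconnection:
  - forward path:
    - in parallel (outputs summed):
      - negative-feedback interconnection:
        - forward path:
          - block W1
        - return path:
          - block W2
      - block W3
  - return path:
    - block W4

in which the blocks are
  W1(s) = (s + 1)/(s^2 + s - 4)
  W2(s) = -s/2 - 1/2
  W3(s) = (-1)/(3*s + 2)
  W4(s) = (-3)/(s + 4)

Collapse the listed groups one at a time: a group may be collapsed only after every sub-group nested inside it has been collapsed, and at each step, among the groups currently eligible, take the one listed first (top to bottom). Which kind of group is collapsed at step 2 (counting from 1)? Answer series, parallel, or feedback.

1. reduce the feedback loop with forward W1 and return W2
2. add [W1/(1+W1*W2)], W3 (parallel)
3. close the feedback loop around ([W1/(1+W1*W2)]+W3), W4
Step 2 collapses a parallel group.

Therefore the answer is parallel.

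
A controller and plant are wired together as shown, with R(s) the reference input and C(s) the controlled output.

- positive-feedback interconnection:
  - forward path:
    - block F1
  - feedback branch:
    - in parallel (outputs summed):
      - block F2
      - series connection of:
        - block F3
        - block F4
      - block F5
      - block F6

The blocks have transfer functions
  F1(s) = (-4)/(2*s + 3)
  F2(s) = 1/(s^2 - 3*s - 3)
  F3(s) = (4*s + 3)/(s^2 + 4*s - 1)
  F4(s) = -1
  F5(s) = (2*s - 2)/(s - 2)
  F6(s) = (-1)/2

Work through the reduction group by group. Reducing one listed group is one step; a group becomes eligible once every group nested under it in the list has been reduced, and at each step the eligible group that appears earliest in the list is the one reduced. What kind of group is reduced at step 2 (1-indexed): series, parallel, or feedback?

(1) series reduction of F3, F4
(2) combine F2, (F3*F4), F5, F6 in parallel
(3) apply the feedback formula to F1, (F2+(F3*F4)+F5+F6)
So the answer for step 2 is parallel.

Therefore the answer is parallel.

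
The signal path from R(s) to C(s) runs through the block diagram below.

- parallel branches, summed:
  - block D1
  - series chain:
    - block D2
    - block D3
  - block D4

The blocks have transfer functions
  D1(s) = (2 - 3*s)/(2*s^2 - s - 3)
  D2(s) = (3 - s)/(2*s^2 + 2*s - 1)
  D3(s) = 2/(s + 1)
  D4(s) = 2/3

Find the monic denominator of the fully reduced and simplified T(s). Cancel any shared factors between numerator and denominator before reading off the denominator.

1. cascade D2, D3 = (6 - 2*s)/(2*s^3 + 4*s^2 + s - 1)
2. reduce the parallel group D1, (D2*D3), D4 = (8*s^4 - 14*s^3 - 38*s^2 + 65*s - 54)/(12*s^4 + 6*s^3 - 30*s^2 - 15*s + 9)
The result of step 2 is T(s) in lowest terms. Its denominator has leading coefficient 12; dividing the denominator through by 12 makes it monic.

Hence the answer: s^4 + s^3/2 - 5*s^2/2 - 5*s/4 + 3/4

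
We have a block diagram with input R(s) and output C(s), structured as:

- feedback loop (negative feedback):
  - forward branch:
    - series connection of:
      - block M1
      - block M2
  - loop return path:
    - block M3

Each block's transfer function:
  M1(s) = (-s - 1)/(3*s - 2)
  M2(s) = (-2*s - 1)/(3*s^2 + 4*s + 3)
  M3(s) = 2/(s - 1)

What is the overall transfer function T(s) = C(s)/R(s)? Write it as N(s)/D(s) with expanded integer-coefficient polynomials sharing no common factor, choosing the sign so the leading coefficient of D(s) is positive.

[1] reduce the series chain M1, M2; result (2*s^2 + 3*s + 1)/(9*s^3 + 6*s^2 + s - 6)
[2] collapse the loop ((M1*M2) forward, M3 return), giving the overall T(s)

Hence the answer: (2*s^3 + s^2 - 2*s - 1)/(9*s^4 - 3*s^3 - s^2 - s + 8)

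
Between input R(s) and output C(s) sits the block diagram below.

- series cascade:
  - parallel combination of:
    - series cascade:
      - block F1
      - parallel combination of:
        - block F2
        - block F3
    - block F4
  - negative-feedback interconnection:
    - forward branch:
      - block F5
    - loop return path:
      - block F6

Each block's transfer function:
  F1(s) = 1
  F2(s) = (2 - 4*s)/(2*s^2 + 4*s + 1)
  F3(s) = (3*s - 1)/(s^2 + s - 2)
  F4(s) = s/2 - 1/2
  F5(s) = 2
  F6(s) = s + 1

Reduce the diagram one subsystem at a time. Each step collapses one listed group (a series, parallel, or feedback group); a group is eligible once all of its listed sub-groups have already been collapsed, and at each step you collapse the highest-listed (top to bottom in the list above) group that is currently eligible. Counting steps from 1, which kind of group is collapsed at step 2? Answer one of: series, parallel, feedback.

Answer: series

Working:
1. sum the parallel branches F2, F3
2. multiply F1, (F2+F3) (series)
3. combine (F1*(F2+F3)), F4 in parallel
4. feedback reduction of F5, F6
5. multiply ((F1*(F2+F3))+F4), [F5/(1+F5*F6)] (series)
At step 2 the group reduced is series.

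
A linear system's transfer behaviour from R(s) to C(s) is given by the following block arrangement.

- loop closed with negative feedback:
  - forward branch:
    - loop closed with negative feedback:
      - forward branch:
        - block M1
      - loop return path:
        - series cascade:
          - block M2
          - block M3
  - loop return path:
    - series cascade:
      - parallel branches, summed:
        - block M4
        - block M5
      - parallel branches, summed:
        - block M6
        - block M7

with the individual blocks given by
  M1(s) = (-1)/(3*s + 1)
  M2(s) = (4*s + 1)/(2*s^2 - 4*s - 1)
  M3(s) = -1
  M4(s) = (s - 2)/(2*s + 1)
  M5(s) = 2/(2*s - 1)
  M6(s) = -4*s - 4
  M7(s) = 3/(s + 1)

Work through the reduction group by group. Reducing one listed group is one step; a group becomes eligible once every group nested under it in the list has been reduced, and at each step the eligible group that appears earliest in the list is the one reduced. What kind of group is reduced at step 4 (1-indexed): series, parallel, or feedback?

Step 1 - multiply M2, M3 (series)
Step 2 - reduce the feedback loop with forward M1 and return (M2*M3)
Step 3 - parallel reduction of M4, M5
Step 4 - combine M6, M7 in parallel
Step 5 - series reduction of (M4+M5), (M6+M7)
Step 6 - collapse the loop ([M1/(1+M1*(M2*M3))] forward, ((M4+M5)*(M6+M7)) return)
Step 4: parallel.

Final answer: parallel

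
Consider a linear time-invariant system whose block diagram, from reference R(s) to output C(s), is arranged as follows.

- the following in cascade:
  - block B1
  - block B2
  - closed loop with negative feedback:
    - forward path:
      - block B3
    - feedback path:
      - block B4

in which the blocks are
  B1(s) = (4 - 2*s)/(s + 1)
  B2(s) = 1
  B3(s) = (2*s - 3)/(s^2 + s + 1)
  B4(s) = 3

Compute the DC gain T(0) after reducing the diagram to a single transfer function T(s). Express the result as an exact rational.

Step 1: close the feedback loop around B3, B4; result (2*s - 3)/(s^2 + 7*s - 8)
Step 2: combine B1, B2, [B3/(1+B3*B4)] in series; result (-4*s^2 + 14*s - 12)/(s^3 + 8*s^2 - s - 8)
That last expression is T(s); at s = 0 only the constant terms survive, so T(0) = -12/(-8) = 3/2.

Therefore the answer is 3/2.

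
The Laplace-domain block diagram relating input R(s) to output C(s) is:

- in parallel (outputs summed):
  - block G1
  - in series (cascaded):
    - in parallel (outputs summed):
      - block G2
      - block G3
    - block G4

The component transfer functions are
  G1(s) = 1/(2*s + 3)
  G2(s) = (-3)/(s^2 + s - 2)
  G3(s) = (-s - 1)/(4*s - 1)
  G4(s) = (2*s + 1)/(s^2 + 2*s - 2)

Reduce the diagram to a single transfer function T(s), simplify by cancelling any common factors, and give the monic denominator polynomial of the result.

Step 1 - sum the parallel branches G2, G3 -> (-s^3 - 2*s^2 - 11*s + 5)/(4*s^3 + 3*s^2 - 9*s + 2)
Step 2 - multiply (G2+G3), G4 (series) -> (-2*s^4 - 5*s^3 - 24*s^2 - s + 5)/(4*s^5 + 11*s^4 - 11*s^3 - 22*s^2 + 22*s - 4)
Step 3 - combine G1, ((G2+G3)*G4) in parallel -> (-5*s^4 - 74*s^3 - 96*s^2 + 29*s + 11)/(8*s^6 + 34*s^5 + 11*s^4 - 77*s^3 - 22*s^2 + 58*s - 12)
The result of step 3 is T(s) in lowest terms. Its denominator has leading coefficient 8; dividing the denominator through by 8 makes it monic.

Final answer: s^6 + 17*s^5/4 + 11*s^4/8 - 77*s^3/8 - 11*s^2/4 + 29*s/4 - 3/2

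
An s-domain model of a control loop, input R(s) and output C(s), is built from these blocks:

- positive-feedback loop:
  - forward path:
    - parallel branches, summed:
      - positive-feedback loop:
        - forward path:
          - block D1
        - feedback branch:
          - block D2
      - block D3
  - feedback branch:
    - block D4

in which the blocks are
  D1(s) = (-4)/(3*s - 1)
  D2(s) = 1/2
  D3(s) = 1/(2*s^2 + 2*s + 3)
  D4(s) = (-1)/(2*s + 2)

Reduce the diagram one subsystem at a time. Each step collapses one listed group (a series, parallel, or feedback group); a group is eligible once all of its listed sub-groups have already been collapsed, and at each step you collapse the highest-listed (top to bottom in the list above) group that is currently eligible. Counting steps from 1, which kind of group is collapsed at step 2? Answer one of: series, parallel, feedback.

Step 1: reduce the feedback loop with forward D1 and return D2
Step 2: combine [D1/(1-D1*D2)], D3 in parallel
Step 3: close the feedback loop around ([D1/(1-D1*D2)]+D3), D4
The group at step 2 is a parallel group.

Answer: parallel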